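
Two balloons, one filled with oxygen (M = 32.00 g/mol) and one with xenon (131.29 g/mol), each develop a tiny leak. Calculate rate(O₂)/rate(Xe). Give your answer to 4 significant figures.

Using Graham's law: rate_O₂/rate_Xe = √(M_Xe/M_O₂) = √(131.29/32.00) = √4.103 = 2.026.

2.026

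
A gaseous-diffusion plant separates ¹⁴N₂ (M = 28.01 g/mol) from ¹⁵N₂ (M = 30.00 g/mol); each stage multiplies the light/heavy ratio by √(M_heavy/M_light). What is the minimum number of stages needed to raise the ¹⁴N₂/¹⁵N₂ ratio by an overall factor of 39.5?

Single-stage factor α = √(30.00/28.01), so ln α = ½ ln(1.07105) = 0.03432.
Need α^N ≥ 39.5 ⇒ N ≥ ln(39.5) / ln α = 3.676 / 0.03432 = 107.12.
Minimum whole number of stages: N = 108.

108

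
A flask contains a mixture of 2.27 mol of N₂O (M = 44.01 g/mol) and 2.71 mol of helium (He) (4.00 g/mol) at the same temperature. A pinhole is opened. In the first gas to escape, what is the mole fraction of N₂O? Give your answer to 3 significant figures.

Each component's effusion rate ∝ (its partial pressure)·(1/√M) ∝ n_i/√M_i.
So x_N₂O in the escaping gas = (n_N₂O/√M_N₂O) / Σ(n_i/√M_i)
= (2.27/√44.01) / (2.27/√44.01 + 2.71/√4.00) = 0.3422/(0.3422 + 1.355) = 0.202.

0.202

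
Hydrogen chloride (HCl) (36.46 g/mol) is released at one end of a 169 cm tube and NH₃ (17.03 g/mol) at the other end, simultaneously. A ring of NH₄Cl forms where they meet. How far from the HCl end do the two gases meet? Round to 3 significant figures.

Graham's law gives d_HCl/d_NH₃ = rate_HCl/rate_NH₃ = √(M_NH₃/M_HCl) = √(17.03/36.46) = 0.6834.
With d_HCl + d_NH₃ = 169 cm, d_NH₃ = 169/(1 + 0.6834) = 100.4 cm.
d_HCl = 169 − 100.4 = 68.6 cm.

68.6 cm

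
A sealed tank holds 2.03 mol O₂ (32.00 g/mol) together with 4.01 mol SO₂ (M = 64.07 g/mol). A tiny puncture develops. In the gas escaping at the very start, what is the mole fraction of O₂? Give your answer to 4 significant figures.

Each component's effusion rate ∝ (its partial pressure)·(1/√M) ∝ n_i/√M_i.
So x_O₂ in the escaping gas = (n_O₂/√M_O₂) / Σ(n_i/√M_i)
= (2.03/√32.00) / (2.03/√32.00 + 4.01/√64.07) = 0.3589/(0.3589 + 0.5010) = 0.4174.

0.4174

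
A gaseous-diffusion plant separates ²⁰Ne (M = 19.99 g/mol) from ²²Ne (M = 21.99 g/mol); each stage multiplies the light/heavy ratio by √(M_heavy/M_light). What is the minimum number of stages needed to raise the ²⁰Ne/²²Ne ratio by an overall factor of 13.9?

Per stage α = (21.99/19.99)^(1/2) = 1.10005^0.5, giving ln α = 0.04768.
Need α^N ≥ 13.9 ⇒ N ≥ ln(13.9) / ln α = 2.632 / 0.04768 = 55.20.
Minimum whole number of stages: N = 56.

56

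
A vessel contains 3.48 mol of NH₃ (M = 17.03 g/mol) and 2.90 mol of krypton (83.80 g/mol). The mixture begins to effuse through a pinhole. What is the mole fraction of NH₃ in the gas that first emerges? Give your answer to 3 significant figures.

0.727

Each component's effusion rate ∝ (its partial pressure)·(1/√M) ∝ n_i/√M_i.
x_NH₃(eff) = (n_NH₃/√M_NH₃) / (n_NH₃/√M_NH₃ + n_Kr/√M_Kr)
= (3.48/√17.03) / (3.48/√17.03 + 2.90/√83.80) = 0.8433/(0.8433 + 0.3168) = 0.727.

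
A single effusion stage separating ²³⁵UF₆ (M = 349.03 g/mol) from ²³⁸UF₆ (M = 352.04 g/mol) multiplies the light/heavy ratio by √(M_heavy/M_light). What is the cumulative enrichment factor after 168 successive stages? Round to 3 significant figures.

The single-stage factor is √(M_heavy/M_light), so 168 stages give [√(352.04/349.03)]^168 = (352.04/349.03)^(168/2).
= 1.00862^84 = 2.06.

2.06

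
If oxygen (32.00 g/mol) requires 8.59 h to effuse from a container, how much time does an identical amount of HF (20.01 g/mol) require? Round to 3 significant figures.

By Graham's law, t_HF/t_O₂ = √(M_HF/M_O₂) = √(20.01/32.00) = √0.6253 = 0.7908.
So the time for HF is 8.59 × 0.7908 = 6.79 h.

6.79 h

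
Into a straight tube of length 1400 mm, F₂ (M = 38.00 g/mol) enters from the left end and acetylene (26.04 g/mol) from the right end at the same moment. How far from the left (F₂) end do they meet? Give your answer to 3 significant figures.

The fronts meet when d_F₂ + d_C₂H₂ = L with d_F₂/d_C₂H₂ = √(M_C₂H₂/M_F₂) (Graham's law). Here √(M_C₂H₂/M_F₂) = √(26.04/38.00) = 0.8278.
With d_F₂ + d_C₂H₂ = 1400 mm, d_C₂H₂ = 1400/(1 + 0.8278) = 765.9 mm.
d_F₂ = 1400 − 765.9 = 634 mm.

634 mm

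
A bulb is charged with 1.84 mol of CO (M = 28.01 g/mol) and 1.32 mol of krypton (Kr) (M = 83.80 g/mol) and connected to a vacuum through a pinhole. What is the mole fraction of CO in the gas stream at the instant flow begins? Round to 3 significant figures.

0.707

Each component's effusion rate ∝ (its partial pressure)·(1/√M) ∝ n_i/√M_i.
x_CO(eff) = (n_CO/√M_CO) / (n_CO/√M_CO + n_Kr/√M_Kr)
= (1.84/√28.01) / (1.84/√28.01 + 1.32/√83.80) = 0.3477/(0.3477 + 0.1442) = 0.707.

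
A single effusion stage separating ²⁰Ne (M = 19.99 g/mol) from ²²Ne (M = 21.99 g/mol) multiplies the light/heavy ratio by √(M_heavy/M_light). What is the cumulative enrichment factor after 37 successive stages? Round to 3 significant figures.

Overall factor = α^37 with α = √(21.99/19.99), i.e. (21.99/19.99)^(37/2).
= 1.10005^(37/2) = 5.84.

5.84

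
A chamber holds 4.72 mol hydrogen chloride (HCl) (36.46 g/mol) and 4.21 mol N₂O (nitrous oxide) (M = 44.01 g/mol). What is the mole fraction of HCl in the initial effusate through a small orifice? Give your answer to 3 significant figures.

0.552

Effusion rate of each component ∝ n_i/√M_i (partial pressure × 1/√M).
So x_HCl in the escaping gas = (n_HCl/√M_HCl) / Σ(n_i/√M_i)
= (4.72/√36.46) / (4.72/√36.46 + 4.21/√44.01) = 0.7817/(0.7817 + 0.6346) = 0.552.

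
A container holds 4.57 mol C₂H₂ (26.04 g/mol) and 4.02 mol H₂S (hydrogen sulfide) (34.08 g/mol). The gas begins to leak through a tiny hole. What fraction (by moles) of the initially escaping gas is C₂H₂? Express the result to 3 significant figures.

0.565

Effusion rate of each component ∝ n_i/√M_i (partial pressure × 1/√M).
So x_C₂H₂ in the escaping gas = (n_C₂H₂/√M_C₂H₂) / Σ(n_i/√M_i)
= (4.57/√26.04) / (4.57/√26.04 + 4.02/√34.08) = 0.8956/(0.8956 + 0.6886) = 0.565.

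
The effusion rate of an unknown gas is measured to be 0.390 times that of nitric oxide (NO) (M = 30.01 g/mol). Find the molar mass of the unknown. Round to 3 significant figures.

197 g/mol

From Graham's law, rate_X/rate_NO = √(M_NO/M_X).
0.390 = √(30.01/M_X)
M_X = 30.01 / 0.390² = 30.01 / 0.1521 = 197 g/mol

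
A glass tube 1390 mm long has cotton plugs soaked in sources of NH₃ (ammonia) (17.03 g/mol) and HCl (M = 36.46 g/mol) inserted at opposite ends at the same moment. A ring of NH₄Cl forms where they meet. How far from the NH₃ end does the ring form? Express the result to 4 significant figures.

825.7 mm

Distances travelled in equal time are proportional to diffusion rates, so d_NH₃/d_HCl = √(M_HCl/M_NH₃) = √(36.46/17.03) = 1.463.
With d_NH₃ + d_HCl = 1390 mm, d_HCl = 1390/(1 + 1.463) = 564.3 mm.
d_NH₃ = 1390 − 564.3 = 825.7 mm.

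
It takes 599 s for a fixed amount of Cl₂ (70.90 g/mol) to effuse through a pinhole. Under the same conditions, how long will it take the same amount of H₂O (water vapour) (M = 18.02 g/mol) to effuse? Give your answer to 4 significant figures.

By Graham's law, t_H₂O/t_Cl₂ = √(M_H₂O/M_Cl₂) = √(18.02/70.90) = √0.2542 = 0.5041.
So the time for H₂O is 599 × 0.5041 = 302.0 s.

302.0 s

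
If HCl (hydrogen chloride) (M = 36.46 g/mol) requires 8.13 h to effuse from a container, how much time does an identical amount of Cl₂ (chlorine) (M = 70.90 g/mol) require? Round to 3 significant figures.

Since effusion rate ∝ 1/√M, t_Cl₂/t_HCl = √(M_Cl₂/M_HCl) = √(70.90/36.46) = √1.945 = 1.394.
So the time for Cl₂ is 8.13 × 1.394 = 11.3 h.

11.3 h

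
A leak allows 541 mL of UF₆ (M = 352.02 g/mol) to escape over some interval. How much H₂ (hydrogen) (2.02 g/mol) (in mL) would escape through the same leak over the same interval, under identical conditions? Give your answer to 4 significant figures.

7142 mL

From Graham's law, rate_H₂/rate_UF₆ = √(M_UF₆/M_H₂) = √(352.02/2.02) = √174.3 = 13.20.
So the volume for H₂ is 541 × 13.20 = 7142 mL.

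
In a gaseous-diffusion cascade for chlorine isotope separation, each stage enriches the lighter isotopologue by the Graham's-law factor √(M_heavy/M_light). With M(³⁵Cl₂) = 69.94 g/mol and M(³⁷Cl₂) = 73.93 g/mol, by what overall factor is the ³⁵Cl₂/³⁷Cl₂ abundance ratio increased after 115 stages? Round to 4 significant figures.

After 115 stages the ratio has grown by (√(73.93/69.94))^115 = (73.93/69.94)^(115/2).
= 1.05705^(115/2) = 24.29.

24.29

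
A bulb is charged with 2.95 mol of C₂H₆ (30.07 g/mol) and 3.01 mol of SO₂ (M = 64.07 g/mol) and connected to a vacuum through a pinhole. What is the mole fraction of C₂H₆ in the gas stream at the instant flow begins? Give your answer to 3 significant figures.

Rate_i ∝ x_i/√M_i (Graham's law weighted by mole fraction), so the effusate composition follows n_i/√M_i.
x_C₂H₆(eff) = (n_C₂H₆/√M_C₂H₆) / (n_C₂H₆/√M_C₂H₆ + n_SO₂/√M_SO₂)
= (2.95/√30.07) / (2.95/√30.07 + 3.01/√64.07) = 0.5380/(0.5380 + 0.3760) = 0.589.

0.589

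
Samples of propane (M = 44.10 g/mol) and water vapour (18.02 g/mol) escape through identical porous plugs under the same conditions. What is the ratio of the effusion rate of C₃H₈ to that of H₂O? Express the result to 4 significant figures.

0.6392

By Graham's law, rate_C₃H₈/rate_H₂O = √(M_H₂O/M_C₃H₈) = √(18.02/44.10) = √0.4086 = 0.6392.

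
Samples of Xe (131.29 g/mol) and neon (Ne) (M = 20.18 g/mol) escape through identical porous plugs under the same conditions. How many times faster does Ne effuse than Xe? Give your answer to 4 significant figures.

2.551

Since effusion rate ∝ 1/√M, rate_Ne/rate_Xe = √(M_Xe/M_Ne) = √(131.29/20.18) = √6.506 = 2.551.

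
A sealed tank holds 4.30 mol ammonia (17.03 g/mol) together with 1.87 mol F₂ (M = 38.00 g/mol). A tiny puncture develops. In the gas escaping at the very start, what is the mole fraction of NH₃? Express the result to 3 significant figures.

0.775

The effusion rate of species i is ∝ p_i/√M_i ∝ n_i/√M_i.
Mole fraction of NH₃ in the effusate = (n_NH₃/√M_NH₃) / (n_NH₃/√M_NH₃ + n_F₂/√M_F₂)
= (4.30/√17.03) / (4.30/√17.03 + 1.87/√38.00) = 1.042/(1.042 + 0.3034) = 0.775.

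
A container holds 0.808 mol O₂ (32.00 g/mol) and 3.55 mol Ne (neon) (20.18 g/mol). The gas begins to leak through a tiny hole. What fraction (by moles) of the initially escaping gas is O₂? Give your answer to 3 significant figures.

Rate_i ∝ x_i/√M_i (Graham's law weighted by mole fraction), so the effusate composition follows n_i/√M_i.
x_O₂(eff) = (n_O₂/√M_O₂) / (n_O₂/√M_O₂ + n_Ne/√M_Ne)
= (0.808/√32.00) / (0.808/√32.00 + 3.55/√20.18) = 0.1428/(0.1428 + 0.7903) = 0.153.

0.153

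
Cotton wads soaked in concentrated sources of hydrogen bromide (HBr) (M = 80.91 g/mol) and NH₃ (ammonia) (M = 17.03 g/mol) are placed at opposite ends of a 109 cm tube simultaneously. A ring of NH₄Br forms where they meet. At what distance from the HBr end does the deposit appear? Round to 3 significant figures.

34.3 cm

In equal time, each gas travels a distance ∝ its rate ∝ 1/√M, so d_HBr/d_NH₃ = √(M_NH₃/M_HBr) = √(17.03/80.91) = 0.4588.
With d_HBr + d_NH₃ = 109 cm, d_NH₃ = 109/(1 + 0.4588) = 74.72 cm.
d_HBr = 109 − 74.72 = 34.3 cm.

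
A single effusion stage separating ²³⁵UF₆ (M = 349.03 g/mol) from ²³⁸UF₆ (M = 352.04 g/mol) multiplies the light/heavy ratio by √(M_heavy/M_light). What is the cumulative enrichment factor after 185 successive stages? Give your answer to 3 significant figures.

2.21

The single-stage factor is √(M_heavy/M_light), so 185 stages give [√(352.04/349.03)]^185 = (352.04/349.03)^(185/2).
= 1.00862^(185/2) = 2.21.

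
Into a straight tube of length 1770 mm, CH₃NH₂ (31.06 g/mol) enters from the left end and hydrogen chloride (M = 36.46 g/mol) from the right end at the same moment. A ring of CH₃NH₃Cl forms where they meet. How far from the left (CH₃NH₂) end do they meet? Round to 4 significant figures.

920.4 mm

Distances travelled in equal time are proportional to diffusion rates, so d_CH₃NH₂/d_HCl = √(M_HCl/M_CH₃NH₂) = √(36.46/31.06) = 1.083.
With d_CH₃NH₂ + d_HCl = 1770 mm, d_HCl = 1770/(1 + 1.083) = 849.6 mm.
d_CH₃NH₂ = 1770 − 849.6 = 920.4 mm.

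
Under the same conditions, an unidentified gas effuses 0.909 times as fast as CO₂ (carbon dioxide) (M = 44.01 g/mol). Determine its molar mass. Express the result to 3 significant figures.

From Graham's law, rate_X/rate_CO₂ = √(M_CO₂/M_X).
0.909 = √(44.01/M_X)
M_X = 44.01 / 0.909² = 44.01 / 0.8263 = 53.3 g/mol

53.3 g/mol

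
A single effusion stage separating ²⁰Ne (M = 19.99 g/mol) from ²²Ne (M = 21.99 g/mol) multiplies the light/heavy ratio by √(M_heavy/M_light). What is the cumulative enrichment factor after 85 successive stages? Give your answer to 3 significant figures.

57.5

After 85 stages the ratio has grown by (√(21.99/19.99))^85 = (21.99/19.99)^(85/2).
= 1.10005^(85/2) = 57.5.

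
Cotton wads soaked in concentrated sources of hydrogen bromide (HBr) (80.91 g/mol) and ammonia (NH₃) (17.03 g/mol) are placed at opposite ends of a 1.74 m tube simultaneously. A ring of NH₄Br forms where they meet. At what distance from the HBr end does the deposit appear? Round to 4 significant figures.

In equal time, each gas travels a distance ∝ its rate ∝ 1/√M, so d_HBr/d_NH₃ = √(M_NH₃/M_HBr) = √(17.03/80.91) = 0.4588.
With d_HBr + d_NH₃ = 1.74 m, d_NH₃ = 1.74/(1 + 0.4588) = 1.193 m.
d_HBr = 1.74 − 1.193 = 0.5472 m.

0.5472 m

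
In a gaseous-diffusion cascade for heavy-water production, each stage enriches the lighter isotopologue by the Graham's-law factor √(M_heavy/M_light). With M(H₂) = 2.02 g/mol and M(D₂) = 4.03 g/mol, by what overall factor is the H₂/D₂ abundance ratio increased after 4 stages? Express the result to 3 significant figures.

3.98

After 4 stages the ratio has grown by (√(4.03/2.02))^4 = (4.03/2.02)^(4/2).
= 1.99505^2 = 3.98.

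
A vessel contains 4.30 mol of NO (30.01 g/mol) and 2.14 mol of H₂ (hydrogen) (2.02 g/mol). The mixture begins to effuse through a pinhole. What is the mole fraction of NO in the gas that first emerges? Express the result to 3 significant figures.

0.343

Effusion rate of each component ∝ n_i/√M_i (partial pressure × 1/√M).
x_NO(eff) = (n_NO/√M_NO) / (n_NO/√M_NO + n_H₂/√M_H₂)
= (4.30/√30.01) / (4.30/√30.01 + 2.14/√2.02) = 0.7849/(0.7849 + 1.506) = 0.343.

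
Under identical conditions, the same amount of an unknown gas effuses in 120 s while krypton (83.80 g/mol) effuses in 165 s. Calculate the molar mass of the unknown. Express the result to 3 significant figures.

From Graham's law, t_X/t_Kr = √(M_X/M_Kr).
120/165 = 0.7273 = √(M_X/83.80)
M_X = 83.80 × 0.7273² = 83.80 × 0.5289 = 44.3 g/mol

44.3 g/mol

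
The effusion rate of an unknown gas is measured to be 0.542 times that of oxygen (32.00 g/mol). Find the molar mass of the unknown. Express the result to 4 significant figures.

108.9 g/mol

By Graham's law, rate_X/rate_O₂ = √(M_O₂/M_X).
0.542 = √(32.00/M_X)
M_X = 32.00 / 0.542² = 32.00 / 0.2938 = 108.9 g/mol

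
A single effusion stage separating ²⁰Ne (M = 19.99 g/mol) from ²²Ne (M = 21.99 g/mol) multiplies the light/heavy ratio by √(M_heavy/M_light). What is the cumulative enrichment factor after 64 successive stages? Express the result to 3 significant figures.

21.1

After 64 stages the ratio has grown by (√(21.99/19.99))^64 = (21.99/19.99)^(64/2).
= 1.10005^32 = 21.1.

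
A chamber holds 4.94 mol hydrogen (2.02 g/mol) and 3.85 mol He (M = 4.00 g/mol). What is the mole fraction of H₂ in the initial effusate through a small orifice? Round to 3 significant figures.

Effusion rate of each component ∝ n_i/√M_i (partial pressure × 1/√M).
Mole fraction of H₂ in the effusate = (n_H₂/√M_H₂) / (n_H₂/√M_H₂ + n_He/√M_He)
= (4.94/√2.02) / (4.94/√2.02 + 3.85/√4.00) = 3.476/(3.476 + 1.925) = 0.644.

0.644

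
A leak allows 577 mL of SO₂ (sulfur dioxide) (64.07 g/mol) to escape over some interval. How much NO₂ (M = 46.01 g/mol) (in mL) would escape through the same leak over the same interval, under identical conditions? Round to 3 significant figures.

681 mL

Using Graham's law: rate_NO₂/rate_SO₂ = √(M_SO₂/M_NO₂) = √(64.07/46.01) = √1.393 = 1.180.
So the volume for NO₂ is 577 × 1.180 = 681 mL.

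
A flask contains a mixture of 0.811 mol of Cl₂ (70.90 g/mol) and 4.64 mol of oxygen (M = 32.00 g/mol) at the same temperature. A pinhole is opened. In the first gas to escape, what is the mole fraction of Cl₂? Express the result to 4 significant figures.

Each component's effusion rate ∝ (its partial pressure)·(1/√M) ∝ n_i/√M_i.
Mole fraction of Cl₂ in the effusate = (n_Cl₂/√M_Cl₂) / (n_Cl₂/√M_Cl₂ + n_O₂/√M_O₂)
= (0.811/√70.90) / (0.811/√70.90 + 4.64/√32.00) = 0.09632/(0.09632 + 0.8202) = 0.1051.

0.1051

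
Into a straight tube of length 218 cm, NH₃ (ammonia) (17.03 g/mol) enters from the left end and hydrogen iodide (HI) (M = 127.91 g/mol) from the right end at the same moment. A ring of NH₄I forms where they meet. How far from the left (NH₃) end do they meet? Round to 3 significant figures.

160 cm

The fronts meet when d_NH₃ + d_HI = L with d_NH₃/d_HI = √(M_HI/M_NH₃) (Graham's law). Here √(M_HI/M_NH₃) = √(127.91/17.03) = 2.741.
With d_NH₃ + d_HI = 218 cm, d_HI = 218/(1 + 2.741) = 58.28 cm.
d_NH₃ = 218 − 58.28 = 160 cm.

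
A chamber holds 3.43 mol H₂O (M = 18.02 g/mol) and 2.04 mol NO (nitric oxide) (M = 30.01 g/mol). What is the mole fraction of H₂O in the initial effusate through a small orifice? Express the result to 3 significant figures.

Rate_i ∝ x_i/√M_i (Graham's law weighted by mole fraction), so the effusate composition follows n_i/√M_i.
So x_H₂O in the escaping gas = (n_H₂O/√M_H₂O) / Σ(n_i/√M_i)
= (3.43/√18.02) / (3.43/√18.02 + 2.04/√30.01) = 0.8080/(0.8080 + 0.3724) = 0.685.

0.685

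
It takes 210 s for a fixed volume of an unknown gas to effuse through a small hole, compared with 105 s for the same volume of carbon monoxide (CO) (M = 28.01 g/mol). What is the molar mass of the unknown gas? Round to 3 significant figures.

112 g/mol

Using Graham's law: t_X/t_CO = √(M_X/M_CO).
210/105 = 2.000 = √(M_X/28.01)
M_X = 28.01 × 2.000² = 28.01 × 4.000 = 112 g/mol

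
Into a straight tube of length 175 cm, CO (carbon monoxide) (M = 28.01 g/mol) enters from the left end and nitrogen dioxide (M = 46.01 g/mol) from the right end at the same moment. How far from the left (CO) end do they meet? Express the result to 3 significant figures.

98.3 cm

Distances travelled in equal time are proportional to diffusion rates, so d_CO/d_NO₂ = √(M_NO₂/M_CO) = √(46.01/28.01) = 1.282.
With d_CO + d_NO₂ = 175 cm, d_NO₂ = 175/(1 + 1.282) = 76.70 cm.
d_CO = 175 − 76.70 = 98.3 cm.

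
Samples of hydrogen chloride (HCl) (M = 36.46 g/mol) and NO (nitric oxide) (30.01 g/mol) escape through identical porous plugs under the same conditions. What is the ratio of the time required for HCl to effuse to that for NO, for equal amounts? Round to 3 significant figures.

By Graham's law, t_HCl/t_NO = √(M_HCl/M_NO) = √(36.46/30.01) = √1.215 = 1.10.

1.10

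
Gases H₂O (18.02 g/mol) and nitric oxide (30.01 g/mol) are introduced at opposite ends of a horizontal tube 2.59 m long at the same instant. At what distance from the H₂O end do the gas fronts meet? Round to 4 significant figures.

Distances travelled in equal time are proportional to diffusion rates, so d_H₂O/d_NO = √(M_NO/M_H₂O) = √(30.01/18.02) = 1.290.
With d_H₂O + d_NO = 2.59 m, d_NO = 2.59/(1 + 1.290) = 1.131 m.
d_H₂O = 2.59 − 1.131 = 1.459 m.

1.459 m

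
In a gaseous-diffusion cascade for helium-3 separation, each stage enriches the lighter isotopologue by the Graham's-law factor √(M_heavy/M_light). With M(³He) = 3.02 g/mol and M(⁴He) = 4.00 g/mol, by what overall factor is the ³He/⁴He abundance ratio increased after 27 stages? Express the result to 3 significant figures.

44.4

After 27 stages the ratio has grown by (√(4.00/3.02))^27 = (4.00/3.02)^(27/2).
= 1.32450^(27/2) = 44.4.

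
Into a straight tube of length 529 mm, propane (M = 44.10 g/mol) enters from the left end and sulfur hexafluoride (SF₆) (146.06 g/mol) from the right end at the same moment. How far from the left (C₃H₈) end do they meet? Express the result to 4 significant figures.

Distances travelled in equal time are proportional to diffusion rates, so d_C₃H₈/d_SF₆ = √(M_SF₆/M_C₃H₈) = √(146.06/44.10) = 1.820.
With d_C₃H₈ + d_SF₆ = 529 mm, d_SF₆ = 529/(1 + 1.820) = 187.6 mm.
d_C₃H₈ = 529 − 187.6 = 341.4 mm.

341.4 mm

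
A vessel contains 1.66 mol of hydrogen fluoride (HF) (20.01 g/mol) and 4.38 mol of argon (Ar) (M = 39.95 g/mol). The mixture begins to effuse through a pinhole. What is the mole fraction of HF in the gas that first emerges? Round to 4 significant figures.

0.3488

The effusion rate of species i is ∝ p_i/√M_i ∝ n_i/√M_i.
Mole fraction of HF in the effusate = (n_HF/√M_HF) / (n_HF/√M_HF + n_Ar/√M_Ar)
= (1.66/√20.01) / (1.66/√20.01 + 4.38/√39.95) = 0.3711/(0.3711 + 0.6930) = 0.3488.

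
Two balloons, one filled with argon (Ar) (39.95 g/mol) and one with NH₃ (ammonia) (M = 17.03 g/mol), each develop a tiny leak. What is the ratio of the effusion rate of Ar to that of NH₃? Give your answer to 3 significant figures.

Graham's law gives rate_Ar/rate_NH₃ = √(M_NH₃/M_Ar) = √(17.03/39.95) = √0.4263 = 0.653.

0.653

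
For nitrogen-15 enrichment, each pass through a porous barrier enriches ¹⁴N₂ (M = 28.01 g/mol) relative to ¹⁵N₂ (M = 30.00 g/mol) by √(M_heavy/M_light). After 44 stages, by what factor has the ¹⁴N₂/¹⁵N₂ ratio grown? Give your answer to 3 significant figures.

4.53

The single-stage factor is √(M_heavy/M_light), so 44 stages give [√(30.00/28.01)]^44 = (30.00/28.01)^(44/2).
= 1.07105^22 = 4.53.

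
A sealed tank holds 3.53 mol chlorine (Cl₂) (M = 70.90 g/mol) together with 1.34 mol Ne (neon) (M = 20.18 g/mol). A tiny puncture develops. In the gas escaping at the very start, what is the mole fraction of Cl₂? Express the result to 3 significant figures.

Effusion rate of each component ∝ n_i/√M_i (partial pressure × 1/√M).
x_Cl₂(eff) = (n_Cl₂/√M_Cl₂) / (n_Cl₂/√M_Cl₂ + n_Ne/√M_Ne)
= (3.53/√70.90) / (3.53/√70.90 + 1.34/√20.18) = 0.4192/(0.4192 + 0.2983) = 0.584.

0.584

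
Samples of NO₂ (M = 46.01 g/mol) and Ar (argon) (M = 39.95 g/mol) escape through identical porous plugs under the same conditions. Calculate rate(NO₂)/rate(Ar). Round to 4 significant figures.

Using Graham's law: rate_NO₂/rate_Ar = √(M_Ar/M_NO₂) = √(39.95/46.01) = √0.8683 = 0.9318.

0.9318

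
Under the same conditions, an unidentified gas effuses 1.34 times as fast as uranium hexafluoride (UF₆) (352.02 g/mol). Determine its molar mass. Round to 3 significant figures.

Since effusion rate ∝ 1/√M, rate_X/rate_UF₆ = √(M_UF₆/M_X).
1.34 = √(352.02/M_X)
M_X = 352.02 / 1.34² = 352.02 / 1.796 = 196 g/mol

196 g/mol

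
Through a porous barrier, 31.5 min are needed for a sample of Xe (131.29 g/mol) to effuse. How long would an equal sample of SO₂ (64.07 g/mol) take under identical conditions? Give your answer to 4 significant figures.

Graham's law gives t_SO₂/t_Xe = √(M_SO₂/M_Xe) = √(64.07/131.29) = √0.4880 = 0.6986.
So the time for SO₂ is 31.5 × 0.6986 = 22.01 min.

22.01 min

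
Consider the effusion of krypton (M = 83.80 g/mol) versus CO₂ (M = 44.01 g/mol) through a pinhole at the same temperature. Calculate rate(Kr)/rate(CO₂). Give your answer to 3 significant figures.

By Graham's law, rate_Kr/rate_CO₂ = √(M_CO₂/M_Kr) = √(44.01/83.80) = √0.5252 = 0.725.

0.725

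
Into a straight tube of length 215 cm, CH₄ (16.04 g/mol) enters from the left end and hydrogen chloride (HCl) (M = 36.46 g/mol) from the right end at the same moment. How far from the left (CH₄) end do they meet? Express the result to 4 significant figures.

The fronts meet when d_CH₄ + d_HCl = L with d_CH₄/d_HCl = √(M_HCl/M_CH₄) (Graham's law). Here √(M_HCl/M_CH₄) = √(36.46/16.04) = 1.508.
With d_CH₄ + d_HCl = 215 cm, d_HCl = 215/(1 + 1.508) = 85.74 cm.
d_CH₄ = 215 − 85.74 = 129.3 cm.

129.3 cm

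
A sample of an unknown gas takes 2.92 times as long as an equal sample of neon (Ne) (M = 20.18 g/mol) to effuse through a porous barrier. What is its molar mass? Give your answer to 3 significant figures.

172 g/mol

By Graham's law, t_X/t_Ne = √(M_X/M_Ne).
2.92 = √(M_X/20.18)
M_X = 20.18 × 2.92² = 20.18 × 8.526 = 172 g/mol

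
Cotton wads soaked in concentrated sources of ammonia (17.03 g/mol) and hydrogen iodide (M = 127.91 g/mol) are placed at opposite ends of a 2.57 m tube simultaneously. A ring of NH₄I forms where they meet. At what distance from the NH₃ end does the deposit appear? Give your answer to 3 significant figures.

The fronts meet when d_NH₃ + d_HI = L with d_NH₃/d_HI = √(M_HI/M_NH₃) (Graham's law). Here √(M_HI/M_NH₃) = √(127.91/17.03) = 2.741.
With d_NH₃ + d_HI = 2.57 m, d_HI = 2.57/(1 + 2.741) = 0.6871 m.
d_NH₃ = 2.57 − 0.6871 = 1.88 m.

1.88 m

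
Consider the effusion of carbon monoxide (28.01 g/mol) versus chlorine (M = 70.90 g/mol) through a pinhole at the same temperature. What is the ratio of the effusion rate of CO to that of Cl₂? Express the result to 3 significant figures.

By Graham's law, rate_CO/rate_Cl₂ = √(M_Cl₂/M_CO) = √(70.90/28.01) = √2.531 = 1.59.

1.59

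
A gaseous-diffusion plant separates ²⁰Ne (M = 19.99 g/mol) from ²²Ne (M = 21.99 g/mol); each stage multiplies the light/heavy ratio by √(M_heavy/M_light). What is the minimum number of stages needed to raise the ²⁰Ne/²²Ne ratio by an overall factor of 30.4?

72

Single-stage factor α = √(21.99/19.99), so ln α = ½ ln(1.10005) = 0.04768.
Need α^N ≥ 30.4 ⇒ N ≥ ln(30.4) / ln α = 3.414 / 0.04768 = 71.61.
Minimum whole number of stages: N = 72.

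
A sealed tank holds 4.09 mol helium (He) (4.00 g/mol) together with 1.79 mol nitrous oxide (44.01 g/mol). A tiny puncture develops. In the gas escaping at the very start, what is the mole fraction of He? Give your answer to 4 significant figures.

Rate_i ∝ x_i/√M_i (Graham's law weighted by mole fraction), so the effusate composition follows n_i/√M_i.
So x_He in the escaping gas = (n_He/√M_He) / Σ(n_i/√M_i)
= (4.09/√4.00) / (4.09/√4.00 + 1.79/√44.01) = 2.045/(2.045 + 0.2698) = 0.8834.

0.8834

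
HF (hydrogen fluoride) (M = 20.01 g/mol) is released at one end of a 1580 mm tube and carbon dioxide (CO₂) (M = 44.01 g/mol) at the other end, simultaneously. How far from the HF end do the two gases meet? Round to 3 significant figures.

944 mm

Distances travelled in equal time are proportional to diffusion rates, so d_HF/d_CO₂ = √(M_CO₂/M_HF) = √(44.01/20.01) = 1.483.
With d_HF + d_CO₂ = 1580 mm, d_CO₂ = 1580/(1 + 1.483) = 636.3 mm.
d_HF = 1580 − 636.3 = 944 mm.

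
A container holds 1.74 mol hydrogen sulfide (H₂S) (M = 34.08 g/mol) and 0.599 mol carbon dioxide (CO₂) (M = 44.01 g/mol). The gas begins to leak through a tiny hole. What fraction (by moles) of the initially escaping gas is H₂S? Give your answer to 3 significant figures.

0.767

The effusion rate of species i is ∝ p_i/√M_i ∝ n_i/√M_i.
Mole fraction of H₂S in the effusate = (n_H₂S/√M_H₂S) / (n_H₂S/√M_H₂S + n_CO₂/√M_CO₂)
= (1.74/√34.08) / (1.74/√34.08 + 0.599/√44.01) = 0.2981/(0.2981 + 0.09029) = 0.767.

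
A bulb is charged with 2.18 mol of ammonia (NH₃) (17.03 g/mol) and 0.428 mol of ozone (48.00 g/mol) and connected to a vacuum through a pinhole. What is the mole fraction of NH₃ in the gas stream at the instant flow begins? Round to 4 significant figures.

0.8953

The effusion rate of species i is ∝ p_i/√M_i ∝ n_i/√M_i.
x_NH₃(eff) = (n_NH₃/√M_NH₃) / (n_NH₃/√M_NH₃ + n_O₃/√M_O₃)
= (2.18/√17.03) / (2.18/√17.03 + 0.428/√48.00) = 0.5283/(0.5283 + 0.06178) = 0.8953.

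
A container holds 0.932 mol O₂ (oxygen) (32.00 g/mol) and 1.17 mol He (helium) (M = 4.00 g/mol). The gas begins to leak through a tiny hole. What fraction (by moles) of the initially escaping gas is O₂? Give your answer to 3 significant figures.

0.220

Each component's effusion rate ∝ (its partial pressure)·(1/√M) ∝ n_i/√M_i.
Mole fraction of O₂ in the effusate = (n_O₂/√M_O₂) / (n_O₂/√M_O₂ + n_He/√M_He)
= (0.932/√32.00) / (0.932/√32.00 + 1.17/√4.00) = 0.1648/(0.1648 + 0.5850) = 0.220.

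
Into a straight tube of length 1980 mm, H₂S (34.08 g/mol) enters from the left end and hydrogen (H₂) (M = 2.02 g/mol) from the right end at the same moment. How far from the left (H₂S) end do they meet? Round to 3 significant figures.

388 mm

The fronts meet when d_H₂S + d_H₂ = L with d_H₂S/d_H₂ = √(M_H₂/M_H₂S) (Graham's law). Here √(M_H₂/M_H₂S) = √(2.02/34.08) = 0.2435.
With d_H₂S + d_H₂ = 1980 mm, d_H₂ = 1980/(1 + 0.2435) = 1592 mm.
d_H₂S = 1980 − 1592 = 388 mm.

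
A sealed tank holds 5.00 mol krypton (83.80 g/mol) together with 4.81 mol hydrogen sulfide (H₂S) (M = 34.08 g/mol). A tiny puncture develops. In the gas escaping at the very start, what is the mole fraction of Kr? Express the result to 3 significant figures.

0.399

Effusion rate of each component ∝ n_i/√M_i (partial pressure × 1/√M).
Mole fraction of Kr in the effusate = (n_Kr/√M_Kr) / (n_Kr/√M_Kr + n_H₂S/√M_H₂S)
= (5.00/√83.80) / (5.00/√83.80 + 4.81/√34.08) = 0.5462/(0.5462 + 0.8239) = 0.399.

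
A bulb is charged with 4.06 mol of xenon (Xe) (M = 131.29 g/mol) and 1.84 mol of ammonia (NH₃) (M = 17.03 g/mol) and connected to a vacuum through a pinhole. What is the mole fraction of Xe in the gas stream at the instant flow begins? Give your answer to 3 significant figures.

Rate_i ∝ x_i/√M_i (Graham's law weighted by mole fraction), so the effusate composition follows n_i/√M_i.
So x_Xe in the escaping gas = (n_Xe/√M_Xe) / Σ(n_i/√M_i)
= (4.06/√131.29) / (4.06/√131.29 + 1.84/√17.03) = 0.3543/(0.3543 + 0.4459) = 0.443.

0.443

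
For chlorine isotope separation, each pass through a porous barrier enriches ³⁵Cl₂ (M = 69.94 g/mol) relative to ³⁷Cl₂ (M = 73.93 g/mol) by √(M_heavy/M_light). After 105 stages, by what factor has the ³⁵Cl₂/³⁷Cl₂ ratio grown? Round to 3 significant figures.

18.4

After 105 stages the ratio has grown by (√(73.93/69.94))^105 = (73.93/69.94)^(105/2).
= 1.05705^(105/2) = 18.4.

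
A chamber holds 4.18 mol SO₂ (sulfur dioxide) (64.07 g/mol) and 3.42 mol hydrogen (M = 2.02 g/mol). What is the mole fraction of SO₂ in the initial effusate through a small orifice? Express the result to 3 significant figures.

Rate_i ∝ x_i/√M_i (Graham's law weighted by mole fraction), so the effusate composition follows n_i/√M_i.
Mole fraction of SO₂ in the effusate = (n_SO₂/√M_SO₂) / (n_SO₂/√M_SO₂ + n_H₂/√M_H₂)
= (4.18/√64.07) / (4.18/√64.07 + 3.42/√2.02) = 0.5222/(0.5222 + 2.406) = 0.178.

0.178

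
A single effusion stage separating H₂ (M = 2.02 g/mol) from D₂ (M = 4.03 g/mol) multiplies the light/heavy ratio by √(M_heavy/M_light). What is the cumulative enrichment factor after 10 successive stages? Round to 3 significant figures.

Each stage multiplies the ratio by α = √(4.03/2.02), so after 10 stages the overall factor is α^10 = (4.03/2.02)^(10/2).
= 1.99505^5 = 31.6.

31.6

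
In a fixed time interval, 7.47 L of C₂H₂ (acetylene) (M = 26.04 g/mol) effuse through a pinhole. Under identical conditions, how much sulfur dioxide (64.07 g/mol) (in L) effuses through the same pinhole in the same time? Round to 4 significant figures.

From Graham's law, rate_SO₂/rate_C₂H₂ = √(M_C₂H₂/M_SO₂) = √(26.04/64.07) = √0.4064 = 0.6375.
So the volume for SO₂ is 7.47 × 0.6375 = 4.762 L.

4.762 L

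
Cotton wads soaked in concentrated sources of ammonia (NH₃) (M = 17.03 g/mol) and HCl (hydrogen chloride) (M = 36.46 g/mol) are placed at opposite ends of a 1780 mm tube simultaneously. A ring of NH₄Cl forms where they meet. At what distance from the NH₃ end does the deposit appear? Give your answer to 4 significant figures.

In equal time, each gas travels a distance ∝ its rate ∝ 1/√M, so d_NH₃/d_HCl = √(M_HCl/M_NH₃) = √(36.46/17.03) = 1.463.
With d_NH₃ + d_HCl = 1780 mm, d_HCl = 1780/(1 + 1.463) = 722.6 mm.
d_NH₃ = 1780 − 722.6 = 1057 mm.

1057 mm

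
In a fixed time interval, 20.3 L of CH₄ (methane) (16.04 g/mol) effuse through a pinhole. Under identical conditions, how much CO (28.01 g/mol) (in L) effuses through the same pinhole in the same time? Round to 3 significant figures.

15.4 L

From Graham's law, rate_CO/rate_CH₄ = √(M_CH₄/M_CO) = √(16.04/28.01) = √0.5727 = 0.7567.
So the volume for CO is 20.3 × 0.7567 = 15.4 L.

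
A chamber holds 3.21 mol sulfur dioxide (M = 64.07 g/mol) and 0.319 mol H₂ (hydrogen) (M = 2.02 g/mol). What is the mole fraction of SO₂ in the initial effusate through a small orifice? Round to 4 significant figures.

0.6412

Rate_i ∝ x_i/√M_i (Graham's law weighted by mole fraction), so the effusate composition follows n_i/√M_i.
Mole fraction of SO₂ in the effusate = (n_SO₂/√M_SO₂) / (n_SO₂/√M_SO₂ + n_H₂/√M_H₂)
= (3.21/√64.07) / (3.21/√64.07 + 0.319/√2.02) = 0.4010/(0.4010 + 0.2244) = 0.6412.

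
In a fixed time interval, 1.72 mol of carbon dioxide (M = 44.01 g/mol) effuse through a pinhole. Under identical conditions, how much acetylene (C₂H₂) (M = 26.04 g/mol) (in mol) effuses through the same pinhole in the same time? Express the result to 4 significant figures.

2.236 mol

By Graham's law, rate_C₂H₂/rate_CO₂ = √(M_CO₂/M_C₂H₂) = √(44.01/26.04) = √1.690 = 1.300.
So the amount for C₂H₂ is 1.72 × 1.300 = 2.236 mol.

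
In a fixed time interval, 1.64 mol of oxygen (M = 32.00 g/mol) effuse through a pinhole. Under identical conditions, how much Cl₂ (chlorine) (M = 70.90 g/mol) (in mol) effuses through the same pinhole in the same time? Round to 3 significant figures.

1.10 mol

Since effusion rate ∝ 1/√M, rate_Cl₂/rate_O₂ = √(M_O₂/M_Cl₂) = √(32.00/70.90) = √0.4513 = 0.6718.
So the amount for Cl₂ is 1.64 × 0.6718 = 1.10 mol.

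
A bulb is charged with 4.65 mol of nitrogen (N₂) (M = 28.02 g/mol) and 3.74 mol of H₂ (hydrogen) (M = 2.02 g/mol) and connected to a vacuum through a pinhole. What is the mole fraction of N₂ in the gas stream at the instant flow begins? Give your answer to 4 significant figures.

0.2503

The effusion rate of species i is ∝ p_i/√M_i ∝ n_i/√M_i.
x_N₂(eff) = (n_N₂/√M_N₂) / (n_N₂/√M_N₂ + n_H₂/√M_H₂)
= (4.65/√28.02) / (4.65/√28.02 + 3.74/√2.02) = 0.8785/(0.8785 + 2.631) = 0.2503.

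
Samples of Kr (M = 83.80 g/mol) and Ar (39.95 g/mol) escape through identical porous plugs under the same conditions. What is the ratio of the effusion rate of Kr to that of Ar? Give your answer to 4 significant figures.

Graham's law gives rate_Kr/rate_Ar = √(M_Ar/M_Kr) = √(39.95/83.80) = √0.4767 = 0.6905.

0.6905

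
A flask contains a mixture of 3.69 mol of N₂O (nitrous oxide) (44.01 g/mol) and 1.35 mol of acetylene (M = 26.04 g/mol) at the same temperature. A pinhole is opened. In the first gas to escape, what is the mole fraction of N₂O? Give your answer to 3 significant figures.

Rate_i ∝ x_i/√M_i (Graham's law weighted by mole fraction), so the effusate composition follows n_i/√M_i.
Mole fraction of N₂O in the effusate = (n_N₂O/√M_N₂O) / (n_N₂O/√M_N₂O + n_C₂H₂/√M_C₂H₂)
= (3.69/√44.01) / (3.69/√44.01 + 1.35/√26.04) = 0.5562/(0.5562 + 0.2646) = 0.678.

0.678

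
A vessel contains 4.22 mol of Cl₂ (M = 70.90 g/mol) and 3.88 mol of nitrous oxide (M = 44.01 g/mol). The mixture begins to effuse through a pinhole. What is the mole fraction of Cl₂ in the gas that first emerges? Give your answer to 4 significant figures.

0.4615

The effusion rate of species i is ∝ p_i/√M_i ∝ n_i/√M_i.
Mole fraction of Cl₂ in the effusate = (n_Cl₂/√M_Cl₂) / (n_Cl₂/√M_Cl₂ + n_N₂O/√M_N₂O)
= (4.22/√70.90) / (4.22/√70.90 + 3.88/√44.01) = 0.5012/(0.5012 + 0.5849) = 0.4615.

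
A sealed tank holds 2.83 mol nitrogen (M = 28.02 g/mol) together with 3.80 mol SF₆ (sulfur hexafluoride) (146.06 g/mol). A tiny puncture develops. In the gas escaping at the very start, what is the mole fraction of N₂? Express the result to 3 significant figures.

Effusion rate of each component ∝ n_i/√M_i (partial pressure × 1/√M).
x_N₂(eff) = (n_N₂/√M_N₂) / (n_N₂/√M_N₂ + n_SF₆/√M_SF₆)
= (2.83/√28.02) / (2.83/√28.02 + 3.80/√146.06) = 0.5346/(0.5346 + 0.3144) = 0.630.

0.630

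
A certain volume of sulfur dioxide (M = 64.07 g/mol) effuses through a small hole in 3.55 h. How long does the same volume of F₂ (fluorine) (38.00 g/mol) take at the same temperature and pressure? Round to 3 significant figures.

Using Graham's law: t_F₂/t_SO₂ = √(M_F₂/M_SO₂) = √(38.00/64.07) = √0.5931 = 0.7701.
So the time for F₂ is 3.55 × 0.7701 = 2.73 h.

2.73 h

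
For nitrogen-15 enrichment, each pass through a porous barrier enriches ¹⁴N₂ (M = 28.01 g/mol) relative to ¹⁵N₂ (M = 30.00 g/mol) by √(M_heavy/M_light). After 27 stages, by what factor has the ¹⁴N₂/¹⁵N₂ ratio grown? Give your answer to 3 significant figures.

Each stage multiplies the ratio by α = √(30.00/28.01), so after 27 stages the overall factor is α^27 = (30.00/28.01)^(27/2).
= 1.07105^(27/2) = 2.53.

2.53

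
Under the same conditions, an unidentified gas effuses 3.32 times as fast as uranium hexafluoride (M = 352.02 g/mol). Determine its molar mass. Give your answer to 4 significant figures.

Using Graham's law: rate_X/rate_UF₆ = √(M_UF₆/M_X).
3.32 = √(352.02/M_X)
M_X = 352.02 / 3.32² = 352.02 / 11.02 = 31.94 g/mol

31.94 g/mol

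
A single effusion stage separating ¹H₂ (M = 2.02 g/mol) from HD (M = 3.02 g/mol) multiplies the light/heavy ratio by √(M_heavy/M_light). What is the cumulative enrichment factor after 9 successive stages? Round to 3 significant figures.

6.11

The single-stage factor is √(M_heavy/M_light), so 9 stages give [√(3.02/2.02)]^9 = (3.02/2.02)^(9/2).
= 1.49505^(9/2) = 6.11.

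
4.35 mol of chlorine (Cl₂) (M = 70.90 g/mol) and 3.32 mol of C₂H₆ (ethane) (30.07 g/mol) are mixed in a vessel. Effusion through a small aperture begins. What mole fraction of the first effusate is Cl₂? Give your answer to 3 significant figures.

0.460

Each component's effusion rate ∝ (its partial pressure)·(1/√M) ∝ n_i/√M_i.
So x_Cl₂ in the escaping gas = (n_Cl₂/√M_Cl₂) / Σ(n_i/√M_i)
= (4.35/√70.90) / (4.35/√70.90 + 3.32/√30.07) = 0.5166/(0.5166 + 0.6054) = 0.460.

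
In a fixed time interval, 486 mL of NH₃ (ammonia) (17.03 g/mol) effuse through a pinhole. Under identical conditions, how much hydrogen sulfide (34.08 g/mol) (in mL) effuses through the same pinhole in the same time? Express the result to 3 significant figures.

Since effusion rate ∝ 1/√M, rate_H₂S/rate_NH₃ = √(M_NH₃/M_H₂S) = √(17.03/34.08) = √0.4997 = 0.7069.
So the volume for H₂S is 486 × 0.7069 = 344 mL.

344 mL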